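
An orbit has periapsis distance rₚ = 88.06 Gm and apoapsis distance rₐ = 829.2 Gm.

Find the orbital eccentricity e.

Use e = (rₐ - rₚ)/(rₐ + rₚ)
rₚ = 88.06 Gm = 8.806 × 10^10 m
rₐ = 829.2 Gm = 8.292 × 10^11 m
rₐ − rₚ = 7.4114 × 10^11 m
rₐ + rₚ = 9.1726 × 10^11 m
e = (rₐ − rₚ)/(rₐ + rₚ) = 0.807993

Final answer: e = 0.808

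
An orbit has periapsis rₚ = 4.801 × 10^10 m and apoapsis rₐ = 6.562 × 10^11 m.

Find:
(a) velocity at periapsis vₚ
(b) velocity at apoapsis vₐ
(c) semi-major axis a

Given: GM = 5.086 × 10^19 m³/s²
rₚ = 4.801 × 10^10 m
rₐ = 6.562 × 10^11 m
GM = 5.086 × 10^19 m³/s²
a = (rₚ + rₐ)/2 = 3.52105 × 10^11 m
e = (rₐ − rₚ)/(rₐ + rₚ) = (6.0819 × 10^11) / (7.0421 × 10^11) = 0.863649
(a) vₚ² = GM (2/rₚ − 1/a) = 5.086 × 10^19 × (4.1658 × 10^-11 − 2.84006 × 10^-12) = 1.97428 × 10^9 m²/s²;  vₚ = 44432.9 m/s ≈ 44.43 km/s
(b) vₐ² = GM (2/rₐ − 1/a) = 5.086 × 10^19 × (3.04785 × 10^-12 − 2.84006 × 10^-12) = 1.05682 × 10^7 m²/s²;  vₐ = 3250.87 m/s ≈ 3.251 km/s
(c) a = 3.52105 × 10^11 m ≈ 3.521 × 10^11 m

Final answer:
(a) velocity at periapsis vₚ = 44.43 km/s
(b) velocity at apoapsis vₐ = 3.251 km/s
(c) semi-major axis a = 3.521 × 10^11 m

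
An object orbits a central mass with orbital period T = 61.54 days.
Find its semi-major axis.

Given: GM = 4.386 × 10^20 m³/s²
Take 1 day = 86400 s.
T = 61.54 days = 5.31706 × 10^6 s
GM = 4.386 × 10^20 m³/s²
Kepler's third law: a³ = GM T² / (4π²)
T² = 2.82711 × 10^13 s²
a³ = (4.386 × 10^20) × (2.82711 × 10^13) / (4π²) = 3.14088 × 10^32 m³
a = (a³)^(1/3) = 6.79752 × 10^10 m ≈ 6.798 × 10^10 m

Final answer: 6.798 × 10^10 m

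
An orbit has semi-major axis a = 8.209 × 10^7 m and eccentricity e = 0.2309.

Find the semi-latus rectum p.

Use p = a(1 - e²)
a = 8.209 × 10^7 m
e = 0.2309,  e² = 0.0533148,  1 − e² = 0.946685
p = a(1 − e²) = 8.209 × 10^7 m × 0.946685 = 7.77134 × 10^7 m ≈ 7.771 × 10^7 m

Final answer: p = 7.771 × 10^7 m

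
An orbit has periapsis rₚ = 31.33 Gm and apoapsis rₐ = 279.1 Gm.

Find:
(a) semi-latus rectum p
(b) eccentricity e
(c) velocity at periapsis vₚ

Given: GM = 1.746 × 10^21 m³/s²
rₚ = 31.33 Gm = 3.133 × 10^10 m
rₐ = 279.1 Gm = 2.791 × 10^11 m
GM = 1.746 × 10^21 m³/s²
a = (rₚ + rₐ)/2 = 1.55215 × 10^11 m
e = (rₐ − rₚ)/(rₐ + rₚ) = (2.4777 × 10^11) / (3.1043 × 10^11) = 0.798151
(a) 1 − e² = 0.362955;  p = a(1 − e²) = 1.55215 × 10^11 × 0.362955 = 5.63361 × 10^10 m ≈ 56.34 Gm
(b) e = 0.798151 ≈ 0.7982
(c) vₚ² = GM (2/rₚ − 1/a) = 1.746 × 10^21 × (6.38366 × 10^-11 − 6.44268 × 10^-12) = 1.0021 × 10^11 m²/s²;  vₚ = 316559 m/s ≈ 316.6 km/s

Final answer:
(a) semi-latus rectum p = 56.34 Gm
(b) eccentricity e = 0.7982
(c) velocity at periapsis vₚ = 316.6 km/s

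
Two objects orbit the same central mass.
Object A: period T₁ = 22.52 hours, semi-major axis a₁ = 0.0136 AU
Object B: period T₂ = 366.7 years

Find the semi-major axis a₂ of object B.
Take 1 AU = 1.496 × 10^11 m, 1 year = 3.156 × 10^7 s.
T₁ = 22.52 hours = 81072 s
T₂ = 366.7 years = 1.15731 × 10^10 s
a₁ = 0.0136 AU = 2.03456 × 10^9 m
Kepler's third law: (T₂/T₁)² = (a₂/a₁)³  ⇒  a₂ = a₁ (T₂/T₁)^(2/3)
T₂/T₁ = 142750
(T₂/T₁)^(2/3) = 2731.4
a₂ = 2.03456 × 10^9 m × 2731.4 = 5.55719 × 10^12 m ≈ 37.15 AU

Final answer: a₂ = 37.15 AU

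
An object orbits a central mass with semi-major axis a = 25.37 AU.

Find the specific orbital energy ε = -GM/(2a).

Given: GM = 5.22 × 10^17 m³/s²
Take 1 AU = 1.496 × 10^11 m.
a = 25.37 AU = 3.79535 × 10^12 m
GM = 5.22 × 10^17 m³/s²
2a = 7.5907 × 10^12 m
ε = −GM/(2a) = -68768.3 J/kg ≈ -68.77 kJ/kg

Final answer: -68.77 kJ/kg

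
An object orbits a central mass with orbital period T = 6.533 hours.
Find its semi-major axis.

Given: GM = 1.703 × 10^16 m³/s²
T = 6.533 hours = 23518.8 s
GM = 1.703 × 10^16 m³/s²
Kepler's third law: a³ = GM T² / (4π²)
T² = 5.53134 × 10^8 s²
a³ = (1.703 × 10^16) × (5.53134 × 10^8) / (4π²) = 2.38608 × 10^23 m³
a = (a³)^(1/3) = 6.20243 × 10^7 m ≈ 62.02 Mm

Final answer: 62.02 Mm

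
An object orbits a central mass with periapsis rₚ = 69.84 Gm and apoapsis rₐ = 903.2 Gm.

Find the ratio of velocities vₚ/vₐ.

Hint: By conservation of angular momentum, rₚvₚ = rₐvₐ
rₚ = 69.84 Gm = 6.984 × 10^10 m
rₐ = 903.2 Gm = 9.032 × 10^11 m
rₚvₚ = rₐvₐ  ⇒  vₚ/vₐ = rₐ/rₚ
vₚ/vₐ = (9.032 × 10^11) / (6.984 × 10^10) = 12.9324

Final answer: vₚ/vₐ = 12.93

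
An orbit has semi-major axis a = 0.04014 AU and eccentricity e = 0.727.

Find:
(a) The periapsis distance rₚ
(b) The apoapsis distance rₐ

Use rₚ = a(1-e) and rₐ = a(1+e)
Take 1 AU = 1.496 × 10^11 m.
a = 0.04014 AU = 6.00494 × 10^9 m
e = 0.727:  1 − e = 0.273,  1 + e = 1.727
(a) rₚ = a(1 − e) = 6.00494 × 10^9 m × 0.273 = 1.63935 × 10^9 m ≈ 0.01096 AU
(b) rₐ = a(1 + e) = 6.00494 × 10^9 m × 1.727 = 1.03705 × 10^10 m ≈ 0.06932 AU

Final answer:
(a) rₚ = 0.01096 AU
(b) rₐ = 0.06932 AU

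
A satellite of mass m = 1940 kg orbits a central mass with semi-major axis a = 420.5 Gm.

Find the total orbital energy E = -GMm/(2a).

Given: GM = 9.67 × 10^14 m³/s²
a = 420.5 Gm = 4.205 × 10^11 m
GM = 9.67 × 10^14 m³/s²
2a = 8.41 × 10^11 m
GMm = 9.67 × 10^14 × 1940 = 1.87598 × 10^18 m³·kg/s²
E = −GMm/(2a) = -2.23065 × 10^6 J ≈ -2.231 MJ

Final answer: -2.231 MJ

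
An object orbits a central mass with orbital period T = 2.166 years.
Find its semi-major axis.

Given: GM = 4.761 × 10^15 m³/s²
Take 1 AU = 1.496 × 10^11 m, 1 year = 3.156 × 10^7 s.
T = 2.166 years = 6.8359 × 10^7 s
GM = 4.761 × 10^15 m³/s²
Kepler's third law: a³ = GM T² / (4π²)
T² = 4.67295 × 10^15 s²
a³ = (4.761 × 10^15) × (4.67295 × 10^15) / (4π²) = 5.63546 × 10^29 m³
a = (a³)^(1/3) = 8.25993 × 10^9 m ≈ 0.05521 AU

Final answer: 0.05521 AU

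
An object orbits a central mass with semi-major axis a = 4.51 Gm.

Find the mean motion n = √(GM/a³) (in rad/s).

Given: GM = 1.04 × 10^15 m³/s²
a = 4.51 Gm = 4.51 × 10^9 m
GM = 1.04 × 10^15 m³/s²
a³ = 9.17339 × 10^28 m³
GM/a³ = (1.04 × 10^15) / (9.17339 × 10^28) = 1.13371 × 10^-14 s⁻²
n = √(GM/a³) = 1.06476 × 10^-7 rad/s ≈ 1.065 × 10^-7 rad/s

Final answer: n = 1.065 × 10^-7 rad/s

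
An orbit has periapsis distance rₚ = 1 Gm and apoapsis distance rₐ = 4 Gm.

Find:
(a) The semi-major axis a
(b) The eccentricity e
rₚ = 1 Gm = 1 × 10^9 m
rₐ = 4 Gm = 4 × 10^9 m
(a) a = (rₚ + rₐ)/2 = 2.5 × 10^9 m ≈ 2.5 Gm
(b) e = (rₐ − rₚ)/(rₐ + rₚ) = (3 × 10^9) / (5 × 10^9) = 0.6

Final answer:
(a) a = 2.5 Gm
(b) e = 0.6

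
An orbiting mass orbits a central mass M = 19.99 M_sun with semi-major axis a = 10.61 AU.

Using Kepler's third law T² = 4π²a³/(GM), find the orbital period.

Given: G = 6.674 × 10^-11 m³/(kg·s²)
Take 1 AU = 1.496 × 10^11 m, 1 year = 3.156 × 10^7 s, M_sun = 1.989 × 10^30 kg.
M = 19.99 M_sun = 3.97601 × 10^31 kg
GM = G × M = 6.674 × 10^-11 × 3.97601 × 10^31 = 2.65359 × 10^21 m³/s²
a = 10.61 AU = 1.58726 × 10^12 m
a³ = 3.9989 × 10^36 m³
T = 2π √(a³/GM) = 2π √((3.9989 × 10^36) / (2.65359 × 10^21)) = 2π × 3.88198 × 10^7 s
T = 2.43912 × 10^8 s ≈ 7.729 years

Final answer: 7.729 years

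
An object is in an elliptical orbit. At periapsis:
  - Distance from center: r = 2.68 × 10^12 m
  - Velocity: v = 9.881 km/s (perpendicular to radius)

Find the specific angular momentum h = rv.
r = 2.68 × 10^12 m
v = 9.881 km/s = 9881 m/s
h = rv = 2.68 × 10^12 × 9881 = 2.64811 × 10^16 m²/s ≈ 2.648 × 10^16 m²/s

Final answer: h = 2.648 × 10^16 m²/s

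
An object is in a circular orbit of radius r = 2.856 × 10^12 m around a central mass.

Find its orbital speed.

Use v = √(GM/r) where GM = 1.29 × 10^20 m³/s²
r = 2.856 × 10^12 m
GM = 1.29 × 10^20 m³/s²
GM/r = (1.29 × 10^20) / (2.856 × 10^12) = 4.51681 × 10^7 m²/s²
v = √(GM/r) = 6720.72 m/s ≈ 6.721 km/s

Final answer: 6.721 km/s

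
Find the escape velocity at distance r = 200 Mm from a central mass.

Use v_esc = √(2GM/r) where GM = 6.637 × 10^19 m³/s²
r = 200 Mm = 2 × 10^8 m
GM = 6.637 × 10^19 m³/s²
2GM/r = 2 × (6.637 × 10^19) / (2 × 10^8) = 6.637 × 10^11 m²/s²
v_esc = √(2GM/r) = 814678 m/s ≈ 814.7 km/s

Final answer: 814.7 km/s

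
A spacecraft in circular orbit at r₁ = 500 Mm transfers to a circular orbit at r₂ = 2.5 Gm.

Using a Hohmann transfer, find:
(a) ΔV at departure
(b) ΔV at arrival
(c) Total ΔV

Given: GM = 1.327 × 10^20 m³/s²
r₁ = 500 Mm = 5 × 10^8 m
r₂ = 2.5 Gm = 2.5 × 10^9 m
GM = 1.327 × 10^20 m³/s²
Transfer ellipse: a_t = (r₁ + r₂)/2 = 1.5 × 10^9 m
Circular speed at r₁: v₁ = √(GM/r₁) = 515170 m/s
Transfer speed at r₁ (periapsis): v₁ₜ = √(GM(2/r₁ − 1/a_t)) = 665081 m/s
(a) ΔV₁ = v₁ₜ − v₁ = 149912 m/s ≈ 149.9 km/s
Circular speed at r₂: v₂ = √(GM/r₂) = 230391 m/s
Transfer speed at r₂ (apoapsis): v₂ₜ = √(GM(2/r₂ − 1/a_t)) = 133016 m/s
(b) ΔV₂ = v₂ − v₂ₜ = 97374.7 m/s ≈ 97.37 km/s
(c) ΔV_total = ΔV₁ + ΔV₂ = 247286 m/s ≈ 247.3 km/s

Final answer:
(a) ΔV₁ = 149.9 km/s
(b) ΔV₂ = 97.37 km/s
(c) ΔV_total = 247.3 km/s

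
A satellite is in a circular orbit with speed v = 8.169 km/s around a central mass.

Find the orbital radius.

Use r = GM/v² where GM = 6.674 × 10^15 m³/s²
v = 8.169 km/s = 8169 m/s
GM = 6.674 × 10^15 m³/s²
v² = 6.67326 × 10^7 m²/s²
r = GM/v² = (6.674 × 10^15) / (6.67326 × 10^7) = 1.00011 × 10^8 m ≈ 100 Mm

Final answer: 100 Mm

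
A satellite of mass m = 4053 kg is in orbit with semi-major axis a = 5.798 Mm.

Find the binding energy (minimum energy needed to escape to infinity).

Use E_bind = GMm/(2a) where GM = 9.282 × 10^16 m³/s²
a = 5.798 Mm = 5.798 × 10^6 m
GM = 9.282 × 10^16 m³/s²
m = 4053 kg
GMm = 9.282 × 10^16 × 4053 = 3.76199 × 10^20 m³·kg/s²
2a = 1.1596 × 10^7 m
E_bind = GMm/(2a) = 3.24422 × 10^13 J ≈ 32.44 TJ

Final answer: 32.44 TJ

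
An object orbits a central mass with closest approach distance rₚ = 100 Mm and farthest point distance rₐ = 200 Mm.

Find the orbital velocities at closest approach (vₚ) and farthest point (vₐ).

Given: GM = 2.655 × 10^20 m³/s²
rₚ = 100 Mm = 1 × 10^8 m
rₐ = 200 Mm = 2 × 10^8 m
GM = 2.655 × 10^20 m³/s²
a = (rₚ + rₐ)/2 = 1.5 × 10^8 m
Vis-viva: v² = GM (2/r − 1/a)
vₚ² = 2.655 × 10^20 × (2 × 10^-8 − 6.66667 × 10^-9) = 3.54 × 10^12 m²/s²
vₚ = 1.88149 × 10^6 m/s ≈ 1881 km/s
vₐ² = 2.655 × 10^20 × (1 × 10^-8 − 6.66667 × 10^-9) = 8.85 × 10^11 m²/s²
vₐ = 940744 m/s ≈ 940.7 km/s

Final answer: vₚ = 1881 km/s, vₐ = 940.7 km/s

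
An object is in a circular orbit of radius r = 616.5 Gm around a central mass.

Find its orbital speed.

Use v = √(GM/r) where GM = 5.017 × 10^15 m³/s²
r = 616.5 Gm = 6.165 × 10^11 m
GM = 5.017 × 10^15 m³/s²
GM/r = (5.017 × 10^15) / (6.165 × 10^11) = 8137.88 m²/s²
v = √(GM/r) = 90.2102 m/s ≈ 90.21 m/s

Final answer: 90.21 m/s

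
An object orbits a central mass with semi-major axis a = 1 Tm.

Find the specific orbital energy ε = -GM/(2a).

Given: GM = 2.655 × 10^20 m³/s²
a = 1 Tm = 1 × 10^12 m
GM = 2.655 × 10^20 m³/s²
2a = 2 × 10^12 m
ε = −GM/(2a) = -1.3275 × 10^8 J/kg ≈ -132.7 MJ/kg

Final answer: -132.7 MJ/kg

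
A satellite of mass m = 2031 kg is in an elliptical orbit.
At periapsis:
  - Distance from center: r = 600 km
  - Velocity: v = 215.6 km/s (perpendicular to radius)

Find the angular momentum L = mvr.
r = 600 km = 600000 m
v = 215.6 km/s = 215600 m/s
vr = 215600 × 600000 = 1.2936 × 10^11 m²/s
L = m × vr = 2031 × 1.2936 × 10^11 = 2.6273 × 10^14 kg·m²/s ≈ 2.627 × 10^14 kg·m²/s

Final answer: L = 2.627 × 10^14 kg·m²/s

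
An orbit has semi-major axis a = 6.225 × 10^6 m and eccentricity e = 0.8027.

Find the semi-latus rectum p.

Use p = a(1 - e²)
a = 6.225 × 10^6 m
e = 0.8027,  e² = 0.644327,  1 − e² = 0.355673
p = a(1 − e²) = 6.225 × 10^6 m × 0.355673 = 2.21406 × 10^6 m ≈ 2.214 × 10^6 m

Final answer: p = 2.214 × 10^6 m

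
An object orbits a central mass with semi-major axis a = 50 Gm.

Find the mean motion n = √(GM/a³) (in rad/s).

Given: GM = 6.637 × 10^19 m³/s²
a = 50 Gm = 5 × 10^10 m
GM = 6.637 × 10^19 m³/s²
a³ = 1.25 × 10^32 m³
GM/a³ = (6.637 × 10^19) / (1.25 × 10^32) = 5.3096 × 10^-13 s⁻²
n = √(GM/a³) = 7.2867 × 10^-7 rad/s ≈ 7.287 × 10^-7 rad/s

Final answer: n = 7.287 × 10^-7 rad/s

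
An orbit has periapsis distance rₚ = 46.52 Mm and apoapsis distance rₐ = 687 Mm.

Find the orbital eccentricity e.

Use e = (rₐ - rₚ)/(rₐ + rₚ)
rₚ = 46.52 Mm = 4.652 × 10^7 m
rₐ = 687 Mm = 6.87 × 10^8 m
rₐ − rₚ = 6.4048 × 10^8 m
rₐ + rₚ = 7.3352 × 10^8 m
e = (rₐ − rₚ)/(rₐ + rₚ) = 0.87316

Final answer: e = 0.8732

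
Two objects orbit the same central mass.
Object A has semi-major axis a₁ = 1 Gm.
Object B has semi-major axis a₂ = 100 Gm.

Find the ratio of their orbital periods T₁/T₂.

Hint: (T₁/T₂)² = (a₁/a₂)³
a₁ = 1 Gm = 1 × 10^9 m
a₂ = 100 Gm = 1 × 10^11 m
a₁/a₂ = 0.01
T₁/T₂ = (a₁/a₂)^(3/2) = (0.01)^1.5 = 0.001

Final answer: T₁/T₂ = 0.001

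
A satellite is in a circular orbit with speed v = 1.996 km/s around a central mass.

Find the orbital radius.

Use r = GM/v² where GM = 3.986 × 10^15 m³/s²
v = 1.996 km/s = 1996 m/s
GM = 3.986 × 10^15 m³/s²
v² = 3.98402 × 10^6 m²/s²
r = GM/v² = (3.986 × 10^15) / (3.98402 × 10^6) = 1.0005 × 10^9 m ≈ 1 Gm

Final answer: 1 Gm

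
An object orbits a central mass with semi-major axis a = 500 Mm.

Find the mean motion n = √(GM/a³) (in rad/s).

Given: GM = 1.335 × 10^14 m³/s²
a = 500 Mm = 5 × 10^8 m
GM = 1.335 × 10^14 m³/s²
a³ = 1.25 × 10^26 m³
GM/a³ = (1.335 × 10^14) / (1.25 × 10^26) = 1.068 × 10^-12 s⁻²
n = √(GM/a³) = 1.03344 × 10^-6 rad/s ≈ 1.033 × 10^-6 rad/s

Final answer: n = 1.033 × 10^-6 rad/s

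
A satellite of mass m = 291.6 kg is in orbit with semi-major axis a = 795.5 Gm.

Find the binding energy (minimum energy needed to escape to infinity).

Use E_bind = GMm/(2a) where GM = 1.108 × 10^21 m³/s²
a = 795.5 Gm = 7.955 × 10^11 m
GM = 1.108 × 10^21 m³/s²
m = 291.6 kg
GMm = 1.108 × 10^21 × 291.6 = 3.23093 × 10^23 m³·kg/s²
2a = 1.591 × 10^12 m
E_bind = GMm/(2a) = 2.03075 × 10^11 J ≈ 203.1 GJ

Final answer: 203.1 GJ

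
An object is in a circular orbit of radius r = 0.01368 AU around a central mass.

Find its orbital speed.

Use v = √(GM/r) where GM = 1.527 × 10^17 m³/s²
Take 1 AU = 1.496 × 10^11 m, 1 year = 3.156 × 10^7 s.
r = 0.01368 AU = 2.04653 × 10^9 m
GM = 1.527 × 10^17 m³/s²
GM/r = (1.527 × 10^17) / (2.04653 × 10^9) = 7.46142 × 10^7 m²/s²
v = √(GM/r) = 8637.95 m/s ≈ 1.822 AU/year

Final answer: 1.822 AU/year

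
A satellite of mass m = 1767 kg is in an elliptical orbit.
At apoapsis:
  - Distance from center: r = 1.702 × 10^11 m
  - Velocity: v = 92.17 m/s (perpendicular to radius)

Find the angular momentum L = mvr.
r = 1.702 × 10^11 m
v = 92.17 m/s
vr = 92.17 × 1.702 × 10^11 = 1.56873 × 10^13 m²/s
L = m × vr = 1767 × 1.56873 × 10^13 = 2.77195 × 10^16 kg·m²/s ≈ 2.772 × 10^16 kg·m²/s

Final answer: L = 2.772 × 10^16 kg·m²/s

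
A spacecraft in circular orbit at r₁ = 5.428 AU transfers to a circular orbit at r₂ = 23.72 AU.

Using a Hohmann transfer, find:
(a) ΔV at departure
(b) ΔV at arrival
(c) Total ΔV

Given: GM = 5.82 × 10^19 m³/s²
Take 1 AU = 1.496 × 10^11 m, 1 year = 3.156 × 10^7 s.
r₁ = 5.428 AU = 8.12029 × 10^11 m
r₂ = 23.72 AU = 3.54851 × 10^12 m
GM = 5.82 × 10^19 m³/s²
Transfer ellipse: a_t = (r₁ + r₂)/2 = 2.18027 × 10^12 m
Circular speed at r₁: v₁ = √(GM/r₁) = 8465.95 m/s
Transfer speed at r₁ (periapsis): v₁ₜ = √(GM(2/r₁ − 1/a_t)) = 10800.5 m/s
(a) ΔV₁ = v₁ₜ − v₁ = 2334.55 m/s ≈ 0.4925 AU/year
Circular speed at r₂: v₂ = √(GM/r₂) = 4049.84 m/s
Transfer speed at r₂ (apoapsis): v₂ₜ = √(GM(2/r₂ − 1/a_t)) = 2471.55 m/s
(b) ΔV₂ = v₂ − v₂ₜ = 1578.3 m/s ≈ 0.333 AU/year
(c) ΔV_total = ΔV₁ + ΔV₂ = 3912.84 m/s ≈ 0.8255 AU/year

Final answer:
(a) ΔV₁ = 0.4925 AU/year
(b) ΔV₂ = 0.333 AU/year
(c) ΔV_total = 0.8255 AU/year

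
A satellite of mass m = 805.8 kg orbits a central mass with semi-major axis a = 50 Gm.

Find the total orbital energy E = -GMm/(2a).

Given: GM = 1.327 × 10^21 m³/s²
a = 50 Gm = 5 × 10^10 m
GM = 1.327 × 10^21 m³/s²
2a = 1 × 10^11 m
GMm = 1.327 × 10^21 × 805.8 = 1.0693 × 10^24 m³·kg/s²
E = −GMm/(2a) = -1.0693 × 10^13 J ≈ -10.69 TJ

Final answer: -10.69 TJ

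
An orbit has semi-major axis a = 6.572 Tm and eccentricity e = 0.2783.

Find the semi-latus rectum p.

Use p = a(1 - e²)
a = 6.572 Tm = 6.572 × 10^12 m
e = 0.2783,  e² = 0.0774509,  1 − e² = 0.922549
p = a(1 − e²) = 6.572 × 10^12 m × 0.922549 = 6.06299 × 10^12 m ≈ 6.063 Tm

Final answer: p = 6.063 Tm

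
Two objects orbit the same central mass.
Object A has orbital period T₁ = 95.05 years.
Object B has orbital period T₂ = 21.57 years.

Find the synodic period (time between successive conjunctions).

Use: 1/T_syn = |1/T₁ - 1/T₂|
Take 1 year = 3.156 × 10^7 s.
T₁ = 95.05 years = 2.99978 × 10^9 s
T₂ = 21.57 years = 6.80749 × 10^8 s
1/T₁ = 3.33358 × 10^-10 s⁻¹
1/T₂ = 1.46897 × 10^-9 s⁻¹
|1/T₁ − 1/T₂| = 1.13561 × 10^-9 s⁻¹
T_syn = 1 / |1/T₁ − 1/T₂| = 8.80583 × 10^8 s ≈ 27.9 years

Final answer: T_syn = 27.9 years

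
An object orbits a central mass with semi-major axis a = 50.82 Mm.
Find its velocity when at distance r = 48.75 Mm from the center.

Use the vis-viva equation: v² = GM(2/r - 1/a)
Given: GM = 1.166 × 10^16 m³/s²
a = 50.82 Mm = 5.082 × 10^7 m
r = 48.75 Mm = 4.875 × 10^7 m
GM = 1.166 × 10^16 m³/s²
2/r − 1/a = 4.10256 × 10^-8 − 1.96773 × 10^-8 = 2.13483 × 10^-8 m⁻¹
v² = GM (2/r − 1/a) = 2.48922 × 10^8 m²/s²
v = 15777.3 m/s ≈ 15.78 km/s

Final answer: 15.78 km/s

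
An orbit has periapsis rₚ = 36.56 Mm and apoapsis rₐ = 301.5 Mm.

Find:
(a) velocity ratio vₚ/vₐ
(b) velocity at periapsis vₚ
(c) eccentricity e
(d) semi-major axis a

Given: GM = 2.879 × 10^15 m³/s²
rₚ = 36.56 Mm = 3.656 × 10^7 m
rₐ = 301.5 Mm = 3.015 × 10^8 m
GM = 2.879 × 10^15 m³/s²
a = (rₚ + rₐ)/2 = 1.6903 × 10^8 m
e = (rₐ − rₚ)/(rₐ + rₚ) = (2.6494 × 10^8) / (3.3806 × 10^8) = 0.783707
(a) vₚ/vₐ = rₐ/rₚ (angular momentum) = (3.015 × 10^8) / (3.656 × 10^7) = 8.24672 ≈ 8.247
(b) vₚ² = GM (2/rₚ − 1/a) = 2.879 × 10^15 × (5.47046 × 10^-8 − 5.91611 × 10^-9) = 1.40462 × 10^8 m²/s²;  vₚ = 11851.7 m/s ≈ 11.85 km/s
(c) e = 0.783707 ≈ 0.7837
(d) a = 1.6903 × 10^8 m ≈ 169 Mm

Final answer:
(a) velocity ratio vₚ/vₐ = 8.247
(b) velocity at periapsis vₚ = 11.85 km/s
(c) eccentricity e = 0.7837
(d) semi-major axis a = 169 Mm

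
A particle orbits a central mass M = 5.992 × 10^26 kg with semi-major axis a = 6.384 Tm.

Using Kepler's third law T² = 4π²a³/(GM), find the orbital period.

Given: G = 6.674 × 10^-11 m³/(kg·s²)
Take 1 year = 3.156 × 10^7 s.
M = 5.992 × 10^26 kg
GM = G × M = 6.674 × 10^-11 × 5.992 × 10^26 = 3.99906 × 10^16 m³/s²
a = 6.384 Tm = 6.384 × 10^12 m
a³ = 2.60183 × 10^38 m³
T = 2π √(a³/GM) = 2π √((2.60183 × 10^38) / (3.99906 × 10^16)) = 2π × 8.06604 × 10^10 s
T = 5.06804 × 10^11 s ≈ 1.606 × 10^4 years

Final answer: 1.606 × 10^4 years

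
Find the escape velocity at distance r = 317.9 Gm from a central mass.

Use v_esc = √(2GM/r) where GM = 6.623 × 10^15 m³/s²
r = 317.9 Gm = 3.179 × 10^11 m
GM = 6.623 × 10^15 m³/s²
2GM/r = 2 × (6.623 × 10^15) / (3.179 × 10^11) = 41667.2 m²/s²
v_esc = √(2GM/r) = 204.125 m/s ≈ 204.1 m/s

Final answer: 204.1 m/s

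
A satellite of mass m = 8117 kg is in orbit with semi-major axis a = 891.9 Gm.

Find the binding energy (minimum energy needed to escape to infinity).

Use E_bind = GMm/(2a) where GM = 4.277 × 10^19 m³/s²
a = 891.9 Gm = 8.919 × 10^11 m
GM = 4.277 × 10^19 m³/s²
m = 8117 kg
GMm = 4.277 × 10^19 × 8117 = 3.47164 × 10^23 m³·kg/s²
2a = 1.7838 × 10^12 m
E_bind = GMm/(2a) = 1.94621 × 10^11 J ≈ 194.6 GJ

Final answer: 194.6 GJ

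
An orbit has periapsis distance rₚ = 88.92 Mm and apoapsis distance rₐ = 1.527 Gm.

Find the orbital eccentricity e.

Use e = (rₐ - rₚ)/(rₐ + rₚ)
rₚ = 88.92 Mm = 8.892 × 10^7 m
rₐ = 1.527 Gm = 1.527 × 10^9 m
rₐ − rₚ = 1.43808 × 10^9 m
rₐ + rₚ = 1.61592 × 10^9 m
e = (rₐ − rₚ)/(rₐ + rₚ) = 0.889945

Final answer: e = 0.8899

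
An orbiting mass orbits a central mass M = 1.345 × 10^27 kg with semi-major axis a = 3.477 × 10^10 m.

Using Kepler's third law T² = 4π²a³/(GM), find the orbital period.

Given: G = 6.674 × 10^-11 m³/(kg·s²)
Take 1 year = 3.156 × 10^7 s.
M = 1.345 × 10^27 kg
GM = G × M = 6.674 × 10^-11 × 1.345 × 10^27 = 8.97653 × 10^16 m³/s²
a = 3.477 × 10^10 m
a³ = 4.20353 × 10^31 m³
T = 2π √(a³/GM) = 2π √((4.20353 × 10^31) / (8.97653 × 10^16)) = 2π × 2.16398 × 10^7 s
T = 1.35967 × 10^8 s ≈ 4.308 years

Final answer: 4.308 years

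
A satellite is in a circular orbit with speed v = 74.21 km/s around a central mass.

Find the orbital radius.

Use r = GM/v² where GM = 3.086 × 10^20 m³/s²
v = 74.21 km/s = 74210 m/s
GM = 3.086 × 10^20 m³/s²
v² = 5.50712 × 10^9 m²/s²
r = GM/v² = (3.086 × 10^20) / (5.50712 × 10^9) = 5.60365 × 10^10 m ≈ 56.04 Gm

Final answer: 56.04 Gm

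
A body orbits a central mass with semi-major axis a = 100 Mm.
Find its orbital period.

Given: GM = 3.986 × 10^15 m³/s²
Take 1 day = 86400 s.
a = 100 Mm = 1 × 10^8 m
GM = 3.986 × 10^15 m³/s²
a³ = 1 × 10^24 m³
T = 2π √(a³/GM) = 2π √((1 × 10^24) / (3.986 × 10^15)) = 2π × 15839.1 s
T = 99520.2 s ≈ 1.152 days

Final answer: 1.152 days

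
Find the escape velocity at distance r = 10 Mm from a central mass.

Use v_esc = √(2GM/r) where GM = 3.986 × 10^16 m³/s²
r = 10 Mm = 1 × 10^7 m
GM = 3.986 × 10^16 m³/s²
2GM/r = 2 × (3.986 × 10^16) / (1 × 10^7) = 7.972 × 10^9 m²/s²
v_esc = √(2GM/r) = 89286.1 m/s ≈ 89.29 km/s

Final answer: 89.29 km/s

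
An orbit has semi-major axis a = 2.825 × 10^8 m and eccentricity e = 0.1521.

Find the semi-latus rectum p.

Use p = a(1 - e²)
a = 2.825 × 10^8 m
e = 0.1521,  e² = 0.0231344,  1 − e² = 0.976866
p = a(1 − e²) = 2.825 × 10^8 m × 0.976866 = 2.75965 × 10^8 m ≈ 2.76 × 10^8 m

Final answer: p = 2.76 × 10^8 m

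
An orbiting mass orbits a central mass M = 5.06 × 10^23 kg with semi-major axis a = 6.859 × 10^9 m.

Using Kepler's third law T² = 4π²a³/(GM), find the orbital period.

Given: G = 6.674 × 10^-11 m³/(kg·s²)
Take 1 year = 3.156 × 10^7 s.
M = 5.06 × 10^23 kg
GM = G × M = 6.674 × 10^-11 × 5.06 × 10^23 = 3.37704 × 10^13 m³/s²
a = 6.859 × 10^9 m
a³ = 3.22688 × 10^29 m³
T = 2π √(a³/GM) = 2π √((3.22688 × 10^29) / (3.37704 × 10^13)) = 2π × 9.77514 × 10^7 s
T = 6.1419 × 10^8 s ≈ 19.46 years

Final answer: 19.46 years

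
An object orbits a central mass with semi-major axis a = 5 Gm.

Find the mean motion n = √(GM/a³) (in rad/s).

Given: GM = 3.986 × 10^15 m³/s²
a = 5 Gm = 5 × 10^9 m
GM = 3.986 × 10^15 m³/s²
a³ = 1.25 × 10^29 m³
GM/a³ = (3.986 × 10^15) / (1.25 × 10^29) = 3.1888 × 10^-14 s⁻²
n = √(GM/a³) = 1.78572 × 10^-7 rad/s ≈ 1.786 × 10^-7 rad/s

Final answer: n = 1.786 × 10^-7 rad/s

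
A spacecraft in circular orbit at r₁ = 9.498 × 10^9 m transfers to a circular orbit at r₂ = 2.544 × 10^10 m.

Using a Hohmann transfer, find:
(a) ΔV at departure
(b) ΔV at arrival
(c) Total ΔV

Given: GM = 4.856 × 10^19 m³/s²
r₁ = 9.498 × 10^9 m
r₂ = 2.544 × 10^10 m
GM = 4.856 × 10^19 m³/s²
Transfer ellipse: a_t = (r₁ + r₂)/2 = 1.7469 × 10^10 m
Circular speed at r₁: v₁ = √(GM/r₁) = 71502.8 m/s
Transfer speed at r₁ (periapsis): v₁ₜ = √(GM(2/r₁ − 1/a_t)) = 86287.5 m/s
(a) ΔV₁ = v₁ₜ − v₁ = 14784.6 m/s ≈ 14.78 km/s
Circular speed at r₂: v₂ = √(GM/r₂) = 43689.9 m/s
Transfer speed at r₂ (apoapsis): v₂ₜ = √(GM(2/r₂ − 1/a_t)) = 32215.3 m/s
(b) ΔV₂ = v₂ − v₂ₜ = 11474.5 m/s ≈ 11.47 km/s
(c) ΔV_total = ΔV₁ + ΔV₂ = 26259.2 m/s ≈ 26.26 km/s

Final answer:
(a) ΔV₁ = 14.78 km/s
(b) ΔV₂ = 11.47 km/s
(c) ΔV_total = 26.26 km/s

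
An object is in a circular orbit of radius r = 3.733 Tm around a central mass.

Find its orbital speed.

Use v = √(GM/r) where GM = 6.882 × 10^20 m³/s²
r = 3.733 Tm = 3.733 × 10^12 m
GM = 6.882 × 10^20 m³/s²
GM/r = (6.882 × 10^20) / (3.733 × 10^12) = 1.84356 × 10^8 m²/s²
v = √(GM/r) = 13577.8 m/s ≈ 13.58 km/s

Final answer: 13.58 km/s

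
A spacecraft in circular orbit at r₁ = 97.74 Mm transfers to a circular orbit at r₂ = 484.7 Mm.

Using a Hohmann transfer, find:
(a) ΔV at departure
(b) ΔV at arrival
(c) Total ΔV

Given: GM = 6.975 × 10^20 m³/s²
r₁ = 97.74 Mm = 9.774 × 10^7 m
r₂ = 484.7 Mm = 4.847 × 10^8 m
GM = 6.975 × 10^20 m³/s²
Transfer ellipse: a_t = (r₁ + r₂)/2 = 2.9122 × 10^8 m
Circular speed at r₁: v₁ = √(GM/r₁) = 2.67138 × 10^6 m/s
Transfer speed at r₁ (periapsis): v₁ₜ = √(GM(2/r₁ − 1/a_t)) = 3.44637 × 10^6 m/s
(a) ΔV₁ = v₁ₜ − v₁ = 774988 m/s ≈ 775 km/s
Circular speed at r₂: v₂ = √(GM/r₂) = 1.1996 × 10^6 m/s
Transfer speed at r₂ (apoapsis): v₂ₜ = √(GM(2/r₂ − 1/a_t)) = 694962 m/s
(b) ΔV₂ = v₂ − v₂ₜ = 504635 m/s ≈ 504.6 km/s
(c) ΔV_total = ΔV₁ + ΔV₂ = 1.27962 × 10^6 m/s ≈ 1280 km/s

Final answer:
(a) ΔV₁ = 775 km/s
(b) ΔV₂ = 504.6 km/s
(c) ΔV_total = 1280 km/s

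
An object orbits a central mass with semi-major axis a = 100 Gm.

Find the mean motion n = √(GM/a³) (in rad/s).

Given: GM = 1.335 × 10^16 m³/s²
a = 100 Gm = 1 × 10^11 m
GM = 1.335 × 10^16 m³/s²
a³ = 1 × 10^33 m³
GM/a³ = (1.335 × 10^16) / (1 × 10^33) = 1.335 × 10^-17 s⁻²
n = √(GM/a³) = 3.65377 × 10^-9 rad/s ≈ 3.654 × 10^-9 rad/s

Final answer: n = 3.654 × 10^-9 rad/s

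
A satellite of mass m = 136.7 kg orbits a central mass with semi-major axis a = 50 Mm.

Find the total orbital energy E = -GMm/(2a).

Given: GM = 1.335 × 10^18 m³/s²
a = 50 Mm = 5 × 10^7 m
GM = 1.335 × 10^18 m³/s²
2a = 1 × 10^8 m
GMm = 1.335 × 10^18 × 136.7 = 1.82494 × 10^20 m³·kg/s²
E = −GMm/(2a) = -1.82494 × 10^12 J ≈ -1.825 TJ

Final answer: -1.825 TJ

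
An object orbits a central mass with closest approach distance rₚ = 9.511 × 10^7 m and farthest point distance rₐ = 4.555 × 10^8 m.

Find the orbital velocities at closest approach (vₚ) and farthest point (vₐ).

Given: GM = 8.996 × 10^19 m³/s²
rₚ = 9.511 × 10^7 m
rₐ = 4.555 × 10^8 m
GM = 8.996 × 10^19 m³/s²
a = (rₚ + rₐ)/2 = 2.75305 × 10^8 m
Vis-viva: v² = GM (2/r − 1/a)
vₚ² = 8.996 × 10^19 × (2.10283 × 10^-8 − 3.63234 × 10^-9) = 1.56494 × 10^12 m²/s²
vₚ = 1.25098 × 10^6 m/s ≈ 1251 km/s
vₐ² = 8.996 × 10^19 × (4.39078 × 10^-9 − 3.63234 × 10^-9) = 6.82297 × 10^10 m²/s²
vₐ = 261208 m/s ≈ 261.2 km/s

Final answer: vₚ = 1251 km/s, vₐ = 261.2 km/s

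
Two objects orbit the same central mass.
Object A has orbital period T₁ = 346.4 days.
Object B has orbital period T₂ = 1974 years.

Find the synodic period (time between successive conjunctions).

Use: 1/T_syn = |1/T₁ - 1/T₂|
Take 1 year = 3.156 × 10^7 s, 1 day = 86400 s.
T₁ = 346.4 days = 2.9929 × 10^7 s
T₂ = 1974 years = 6.22994 × 10^10 s
1/T₁ = 3.34125 × 10^-8 s⁻¹
1/T₂ = 1.60515 × 10^-11 s⁻¹
|1/T₁ − 1/T₂| = 3.33964 × 10^-8 s⁻¹
T_syn = 1 / |1/T₁ − 1/T₂| = 2.99433 × 10^7 s ≈ 346.6 days

Final answer: T_syn = 346.6 days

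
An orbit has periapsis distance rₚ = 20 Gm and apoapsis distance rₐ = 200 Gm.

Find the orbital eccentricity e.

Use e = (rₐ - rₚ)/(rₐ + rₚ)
rₚ = 20 Gm = 2 × 10^10 m
rₐ = 200 Gm = 2 × 10^11 m
rₐ − rₚ = 1.8 × 10^11 m
rₐ + rₚ = 2.2 × 10^11 m
e = (rₐ − rₚ)/(rₐ + rₚ) = 0.818182

Final answer: e = 0.8182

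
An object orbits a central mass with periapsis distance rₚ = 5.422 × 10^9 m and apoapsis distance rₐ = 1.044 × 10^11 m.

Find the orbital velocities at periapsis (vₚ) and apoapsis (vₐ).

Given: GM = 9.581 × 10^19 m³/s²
rₚ = 5.422 × 10^9 m
rₐ = 1.044 × 10^11 m
GM = 9.581 × 10^19 m³/s²
a = (rₚ + rₐ)/2 = 5.4911 × 10^10 m
Vis-viva: v² = GM (2/r − 1/a)
vₚ² = 9.581 × 10^19 × (3.68868 × 10^-10 − 1.82113 × 10^-11) = 3.35964 × 10^10 m²/s²
vₚ = 183293 m/s ≈ 183.3 km/s
vₐ² = 9.581 × 10^19 × (1.91571 × 10^-11 − 1.82113 × 10^-11) = 9.06172 × 10^7 m²/s²
vₐ = 9519.31 m/s ≈ 9.519 km/s

Final answer: vₚ = 183.3 km/s, vₐ = 9.519 km/s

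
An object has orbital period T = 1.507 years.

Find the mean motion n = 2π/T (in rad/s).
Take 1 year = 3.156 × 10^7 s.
T = 1.507 years = 4.75609 × 10^7 s
n = 2π / (4.75609 × 10^7 s) = 1.32108 × 10^-7 rad/s ≈ 1.321 × 10^-7 rad/s

Final answer: n = 1.321 × 10^-7 rad/s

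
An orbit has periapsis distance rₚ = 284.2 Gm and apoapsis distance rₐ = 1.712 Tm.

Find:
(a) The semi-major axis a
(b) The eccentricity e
rₚ = 284.2 Gm = 2.842 × 10^11 m
rₐ = 1.712 Tm = 1.712 × 10^12 m
(a) a = (rₚ + rₐ)/2 = 9.981 × 10^11 m ≈ 998.1 Gm
(b) e = (rₐ − rₚ)/(rₐ + rₚ) = (1.4278 × 10^12) / (1.9962 × 10^12) = 0.715259

Final answer:
(a) a = 998.1 Gm
(b) e = 0.7153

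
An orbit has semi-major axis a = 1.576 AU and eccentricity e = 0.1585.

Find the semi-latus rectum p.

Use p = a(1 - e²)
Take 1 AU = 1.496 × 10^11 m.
a = 1.576 AU = 2.3577 × 10^11 m
e = 0.1585,  e² = 0.0251223,  1 − e² = 0.974878
p = a(1 − e²) = 2.3577 × 10^11 m × 0.974878 = 2.29847 × 10^11 m ≈ 1.536 AU

Final answer: p = 1.536 AU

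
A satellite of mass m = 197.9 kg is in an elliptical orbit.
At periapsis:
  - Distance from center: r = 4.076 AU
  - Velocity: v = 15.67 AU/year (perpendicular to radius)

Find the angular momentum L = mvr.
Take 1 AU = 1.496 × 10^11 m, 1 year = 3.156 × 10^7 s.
r = 4.076 AU = 6.0977 × 10^11 m
v = 15.67 AU/year = 74278.6 m/s
vr = 74278.6 × 6.0977 × 10^11 = 4.52928 × 10^16 m²/s
L = m × vr = 197.9 × 4.52928 × 10^16 = 8.96345 × 10^18 kg·m²/s ≈ 8.963 × 10^18 kg·m²/s

Final answer: L = 8.963 × 10^18 kg·m²/s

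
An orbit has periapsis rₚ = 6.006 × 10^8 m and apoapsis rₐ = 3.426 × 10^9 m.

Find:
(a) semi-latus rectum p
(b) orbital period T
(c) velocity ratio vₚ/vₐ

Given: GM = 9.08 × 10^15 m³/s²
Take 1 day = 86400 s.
rₚ = 6.006 × 10^8 m
rₐ = 3.426 × 10^9 m
GM = 9.08 × 10^15 m³/s²
a = (rₚ + rₐ)/2 = 2.0133 × 10^9 m
e = (rₐ − rₚ)/(rₐ + rₚ) = (2.8254 × 10^9) / (4.0266 × 10^9) = 0.701684
(a) 1 − e² = 0.50764;  p = a(1 − e²) = 2.0133 × 10^9 × 0.50764 = 1.02203 × 10^9 m ≈ 1.022 × 10^9 m
(b) a³ = 8.16066 × 10^27 m³;  T = 2π √(a³/GM) = 2π × 948025 s = 5.95662 × 10^6 s ≈ 68.94 days
(c) vₚ/vₐ = rₐ/rₚ (angular momentum) = (3.426 × 10^9) / (6.006 × 10^8) = 5.7043 ≈ 5.704

Final answer:
(a) semi-latus rectum p = 1.022 × 10^9 m
(b) orbital period T = 68.94 days
(c) velocity ratio vₚ/vₐ = 5.704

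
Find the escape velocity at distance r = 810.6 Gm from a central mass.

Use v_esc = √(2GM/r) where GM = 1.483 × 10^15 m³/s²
r = 810.6 Gm = 8.106 × 10^11 m
GM = 1.483 × 10^15 m³/s²
2GM/r = 2 × (1.483 × 10^15) / (8.106 × 10^11) = 3659.02 m²/s²
v_esc = √(2GM/r) = 60.4898 m/s ≈ 60.49 m/s

Final answer: 60.49 m/s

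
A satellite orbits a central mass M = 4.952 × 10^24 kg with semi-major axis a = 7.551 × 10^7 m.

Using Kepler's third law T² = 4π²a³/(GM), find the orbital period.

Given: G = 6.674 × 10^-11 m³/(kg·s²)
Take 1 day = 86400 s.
M = 4.952 × 10^24 kg
GM = G × M = 6.674 × 10^-11 × 4.952 × 10^24 = 3.30496 × 10^14 m³/s²
a = 7.551 × 10^7 m
a³ = 4.3054 × 10^23 m³
T = 2π √(a³/GM) = 2π √((4.3054 × 10^23) / (3.30496 × 10^14)) = 2π × 36093 s
T = 226779 s ≈ 2.625 days

Final answer: 2.625 days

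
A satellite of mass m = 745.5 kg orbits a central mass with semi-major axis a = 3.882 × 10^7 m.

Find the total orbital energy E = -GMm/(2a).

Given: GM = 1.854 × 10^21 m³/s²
a = 3.882 × 10^7 m
GM = 1.854 × 10^21 m³/s²
2a = 7.764 × 10^7 m
GMm = 1.854 × 10^21 × 745.5 = 1.38216 × 10^24 m³·kg/s²
E = −GMm/(2a) = -1.78021 × 10^16 J ≈ -17.8 PJ

Final answer: -17.8 PJ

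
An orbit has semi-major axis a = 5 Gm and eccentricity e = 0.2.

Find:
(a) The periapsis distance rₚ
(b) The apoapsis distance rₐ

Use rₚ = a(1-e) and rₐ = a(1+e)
a = 5 Gm = 5 × 10^9 m
e = 0.2:  1 − e = 0.8,  1 + e = 1.2
(a) rₚ = a(1 − e) = 5 × 10^9 m × 0.8 = 4 × 10^9 m ≈ 4 Gm
(b) rₐ = a(1 + e) = 5 × 10^9 m × 1.2 = 6 × 10^9 m ≈ 6 Gm

Final answer:
(a) rₚ = 4 Gm
(b) rₐ = 6 Gm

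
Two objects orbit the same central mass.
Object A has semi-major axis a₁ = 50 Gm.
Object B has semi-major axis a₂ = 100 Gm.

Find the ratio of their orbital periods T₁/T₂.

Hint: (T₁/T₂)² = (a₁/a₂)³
a₁ = 50 Gm = 5 × 10^10 m
a₂ = 100 Gm = 1 × 10^11 m
a₁/a₂ = 0.5
T₁/T₂ = (a₁/a₂)^(3/2) = (0.5)^1.5 = 0.353553

Final answer: T₁/T₂ = 0.3536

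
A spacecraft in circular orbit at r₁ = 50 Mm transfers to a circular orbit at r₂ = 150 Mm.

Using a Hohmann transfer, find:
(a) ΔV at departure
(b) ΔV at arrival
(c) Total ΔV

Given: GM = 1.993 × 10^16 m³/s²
r₁ = 50 Mm = 5 × 10^7 m
r₂ = 150 Mm = 1.5 × 10^8 m
GM = 1.993 × 10^16 m³/s²
Transfer ellipse: a_t = (r₁ + r₂)/2 = 1 × 10^8 m
Circular speed at r₁: v₁ = √(GM/r₁) = 19965 m/s
Transfer speed at r₁ (periapsis): v₁ₜ = √(GM(2/r₁ − 1/a_t)) = 24452 m/s
(a) ΔV₁ = v₁ₜ − v₁ = 4487.02 m/s ≈ 4.487 km/s
Circular speed at r₂: v₂ = √(GM/r₂) = 11526.8 m/s
Transfer speed at r₂ (apoapsis): v₂ₜ = √(GM(2/r₂ − 1/a_t)) = 8150.66 m/s
(b) ΔV₂ = v₂ − v₂ₜ = 3376.12 m/s ≈ 3.376 km/s
(c) ΔV_total = ΔV₁ + ΔV₂ = 7863.14 m/s ≈ 7.863 km/s

Final answer:
(a) ΔV₁ = 4.487 km/s
(b) ΔV₂ = 3.376 km/s
(c) ΔV_total = 7.863 km/s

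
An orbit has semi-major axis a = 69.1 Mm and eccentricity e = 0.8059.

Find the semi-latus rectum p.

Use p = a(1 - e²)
a = 69.1 Mm = 6.91 × 10^7 m
e = 0.8059,  e² = 0.649475,  1 − e² = 0.350525
p = a(1 − e²) = 6.91 × 10^7 m × 0.350525 = 2.42213 × 10^7 m ≈ 24.22 Mm

Final answer: p = 24.22 Mm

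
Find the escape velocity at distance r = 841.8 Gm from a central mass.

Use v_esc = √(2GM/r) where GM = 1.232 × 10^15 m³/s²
r = 841.8 Gm = 8.418 × 10^11 m
GM = 1.232 × 10^15 m³/s²
2GM/r = 2 × (1.232 × 10^15) / (8.418 × 10^11) = 2927.06 m²/s²
v_esc = √(2GM/r) = 54.1023 m/s ≈ 54.1 m/s

Final answer: 54.1 m/s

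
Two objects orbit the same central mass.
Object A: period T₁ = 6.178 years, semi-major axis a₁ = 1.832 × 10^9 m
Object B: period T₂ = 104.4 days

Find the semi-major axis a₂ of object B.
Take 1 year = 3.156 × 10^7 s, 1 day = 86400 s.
T₁ = 6.178 years = 1.94978 × 10^8 s
T₂ = 104.4 days = 9.02016 × 10^6 s
a₁ = 1.832 × 10^9 m
Kepler's third law: (T₂/T₁)² = (a₂/a₁)³  ⇒  a₂ = a₁ (T₂/T₁)^(2/3)
T₂/T₁ = 0.0462625
(T₂/T₁)^(2/3) = 0.12887
a₂ = 1.832 × 10^9 m × 0.12887 = 2.3609 × 10^8 m ≈ 2.361 × 10^8 m

Final answer: a₂ = 2.361 × 10^8 m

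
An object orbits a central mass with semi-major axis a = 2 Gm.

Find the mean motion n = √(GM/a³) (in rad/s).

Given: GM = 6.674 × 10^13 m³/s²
a = 2 Gm = 2 × 10^9 m
GM = 6.674 × 10^13 m³/s²
a³ = 8 × 10^27 m³
GM/a³ = (6.674 × 10^13) / (8 × 10^27) = 8.3425 × 10^-15 s⁻²
n = √(GM/a³) = 9.13373 × 10^-8 rad/s ≈ 9.134 × 10^-8 rad/s

Final answer: n = 9.134 × 10^-8 rad/s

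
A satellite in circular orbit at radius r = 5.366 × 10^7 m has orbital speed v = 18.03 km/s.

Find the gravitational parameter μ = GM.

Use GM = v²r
r = 5.366 × 10^7 m
v = 18.03 km/s = 18030 m/s
v² = 3.25081 × 10^8 m²/s²
GM = v²r = 3.25081 × 10^8 × 5.366 × 10^7 = 1.74438 × 10^16 m³/s²
GM ≈ 1.744 × 10^16 m³/s²

Final answer: GM = 1.744 × 10^16 m³/s²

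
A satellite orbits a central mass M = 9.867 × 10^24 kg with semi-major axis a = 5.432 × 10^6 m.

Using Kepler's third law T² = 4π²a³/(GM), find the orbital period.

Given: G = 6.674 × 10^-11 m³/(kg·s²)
M = 9.867 × 10^24 kg
GM = G × M = 6.674 × 10^-11 × 9.867 × 10^24 = 6.58524 × 10^14 m³/s²
a = 5.432 × 10^6 m
a³ = 1.6028 × 10^20 m³
T = 2π √(a³/GM) = 2π √((1.6028 × 10^20) / (6.58524 × 10^14)) = 2π × 493.349 s
T = 3099.8 s ≈ 51.66 minutes

Final answer: 51.66 minutes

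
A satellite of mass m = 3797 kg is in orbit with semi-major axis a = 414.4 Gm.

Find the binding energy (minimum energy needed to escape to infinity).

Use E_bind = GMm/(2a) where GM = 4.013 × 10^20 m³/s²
a = 414.4 Gm = 4.144 × 10^11 m
GM = 4.013 × 10^20 m³/s²
m = 3797 kg
GMm = 4.013 × 10^20 × 3797 = 1.52374 × 10^24 m³·kg/s²
2a = 8.288 × 10^11 m
E_bind = GMm/(2a) = 1.83848 × 10^12 J ≈ 1.838 TJ

Final answer: 1.838 TJ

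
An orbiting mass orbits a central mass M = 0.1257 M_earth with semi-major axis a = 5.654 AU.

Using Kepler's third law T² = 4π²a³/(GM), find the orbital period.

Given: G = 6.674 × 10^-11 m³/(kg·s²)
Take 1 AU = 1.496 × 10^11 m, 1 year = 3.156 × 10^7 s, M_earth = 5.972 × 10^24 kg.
M = 0.1257 M_earth = 7.5068 × 10^23 kg
GM = G × M = 6.674 × 10^-11 × 7.5068 × 10^23 = 5.01004 × 10^13 m³/s²
a = 5.654 AU = 8.45838 × 10^11 m
a³ = 6.05149 × 10^35 m³
T = 2π √(a³/GM) = 2π √((6.05149 × 10^35) / (5.01004 × 10^13)) = 2π × 1.09903 × 10^11 s
T = 6.90542 × 10^11 s ≈ 2.188 × 10^4 years

Final answer: 2.188 × 10^4 years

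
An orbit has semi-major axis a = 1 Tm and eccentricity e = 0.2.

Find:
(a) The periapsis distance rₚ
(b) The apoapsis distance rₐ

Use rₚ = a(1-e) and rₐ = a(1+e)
a = 1 Tm = 1 × 10^12 m
e = 0.2:  1 − e = 0.8,  1 + e = 1.2
(a) rₚ = a(1 − e) = 1 × 10^12 m × 0.8 = 8 × 10^11 m ≈ 800 Gm
(b) rₐ = a(1 + e) = 1 × 10^12 m × 1.2 = 1.2 × 10^12 m ≈ 1.2 Tm

Final answer:
(a) rₚ = 800 Gm
(b) rₐ = 1.2 Tm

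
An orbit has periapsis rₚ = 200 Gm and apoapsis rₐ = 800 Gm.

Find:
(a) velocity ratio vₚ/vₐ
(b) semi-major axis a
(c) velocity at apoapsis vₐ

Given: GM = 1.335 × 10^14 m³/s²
rₚ = 200 Gm = 2 × 10^11 m
rₐ = 800 Gm = 8 × 10^11 m
GM = 1.335 × 10^14 m³/s²
a = (rₚ + rₐ)/2 = 5 × 10^11 m
e = (rₐ − rₚ)/(rₐ + rₚ) = (6 × 10^11) / (1 × 10^12) = 0.6
(a) vₚ/vₐ = rₐ/rₚ (angular momentum) = (8 × 10^11) / (2 × 10^11) = 4 ≈ 4
(b) a = 5 × 10^11 m ≈ 500 Gm
(c) vₐ² = GM (2/rₐ − 1/a) = 1.335 × 10^14 × (2.5 × 10^-12 − 2 × 10^-12) = 66.75 m²/s²;  vₐ = 8.17007 m/s ≈ 8.17 m/s

Final answer:
(a) velocity ratio vₚ/vₐ = 4
(b) semi-major axis a = 500 Gm
(c) velocity at apoapsis vₐ = 8.17 m/s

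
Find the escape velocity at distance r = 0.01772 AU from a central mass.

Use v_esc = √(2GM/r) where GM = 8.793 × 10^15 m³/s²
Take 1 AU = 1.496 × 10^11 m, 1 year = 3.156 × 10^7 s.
r = 0.01772 AU = 2.65091 × 10^9 m
GM = 8.793 × 10^15 m³/s²
2GM/r = 2 × (8.793 × 10^15) / (2.65091 × 10^9) = 6.63394 × 10^6 m²/s²
v_esc = √(2GM/r) = 2575.64 m/s ≈ 0.5434 AU/year

Final answer: 0.5434 AU/year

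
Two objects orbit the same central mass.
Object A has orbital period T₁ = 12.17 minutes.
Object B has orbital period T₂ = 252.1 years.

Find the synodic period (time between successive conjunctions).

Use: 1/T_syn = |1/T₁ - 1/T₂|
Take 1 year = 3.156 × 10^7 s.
T₁ = 12.17 minutes = 730.2 s
T₂ = 252.1 years = 7.95628 × 10^9 s
1/T₁ = 0.00136949 s⁻¹
1/T₂ = 1.25687 × 10^-10 s⁻¹
|1/T₁ − 1/T₂| = 0.00136949 s⁻¹
T_syn = 1 / |1/T₁ − 1/T₂| = 730.2 s ≈ 12.17 minutes

Final answer: T_syn = 12.17 minutes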